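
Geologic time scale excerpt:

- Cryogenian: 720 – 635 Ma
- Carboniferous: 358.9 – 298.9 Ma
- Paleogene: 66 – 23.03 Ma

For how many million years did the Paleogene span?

66 − 23.03 = 42.97 million years.

42.97 million years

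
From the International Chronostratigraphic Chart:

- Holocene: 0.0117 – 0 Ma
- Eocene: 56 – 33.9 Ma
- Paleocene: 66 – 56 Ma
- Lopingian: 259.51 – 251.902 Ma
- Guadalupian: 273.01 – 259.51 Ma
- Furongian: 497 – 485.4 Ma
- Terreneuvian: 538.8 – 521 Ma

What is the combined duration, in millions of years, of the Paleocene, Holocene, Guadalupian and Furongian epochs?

Each duration: Paleocene = 10; Holocene = 0.0117; Guadalupian = 13.5; Furongian = 11.6.
Sum: 10 + 0.0117 + 13.5 + 11.6 = 35.1117 Myr.

35.1117 million years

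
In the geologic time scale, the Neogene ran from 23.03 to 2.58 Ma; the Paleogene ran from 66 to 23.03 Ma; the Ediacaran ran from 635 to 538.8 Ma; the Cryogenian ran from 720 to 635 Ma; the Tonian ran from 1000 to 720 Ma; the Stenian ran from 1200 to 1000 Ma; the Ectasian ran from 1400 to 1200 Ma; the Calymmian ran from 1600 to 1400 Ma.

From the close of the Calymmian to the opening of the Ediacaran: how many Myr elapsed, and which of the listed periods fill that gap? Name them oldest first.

765 million years; Ectasian, Stenian, Tonian, Cryogenian

The Calymmian closes at 1400 Ma and the Ediacaran opens at 635 Ma, so the interval is 1400 − 635 = 765 Myr.
A period fits inside if it starts at or after 1400 Ma and ends at or before 635 Ma; oldest first that gives Ectasian, Stenian, Tonian, Cryogenian.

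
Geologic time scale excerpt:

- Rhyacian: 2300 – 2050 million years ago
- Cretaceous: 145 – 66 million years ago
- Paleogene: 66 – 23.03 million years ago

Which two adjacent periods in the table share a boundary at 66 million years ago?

Cretaceous and Paleogene

The Cretaceous ends at 66 million years ago and the Paleogene begins at 66 million years ago, so they share that boundary.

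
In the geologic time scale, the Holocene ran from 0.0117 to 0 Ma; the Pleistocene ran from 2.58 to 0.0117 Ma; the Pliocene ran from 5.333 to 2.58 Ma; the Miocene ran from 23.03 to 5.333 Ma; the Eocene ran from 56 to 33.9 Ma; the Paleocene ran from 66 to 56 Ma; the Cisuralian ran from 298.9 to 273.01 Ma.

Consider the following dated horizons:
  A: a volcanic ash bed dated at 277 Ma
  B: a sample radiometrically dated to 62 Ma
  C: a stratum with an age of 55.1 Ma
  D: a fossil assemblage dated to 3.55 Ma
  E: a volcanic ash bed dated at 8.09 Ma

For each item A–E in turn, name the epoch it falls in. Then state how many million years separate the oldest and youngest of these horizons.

A: 277 Ma lies in 298.9–273.01 Ma, so Cisuralian.
B: 62 Ma lies in 66–56 Ma, so Paleocene.
C: 55.1 Ma lies in 56–33.9 Ma, so Eocene.
D: 3.55 Ma lies in 5.333–2.58 Ma, so Pliocene.
E: 8.09 Ma lies in 23.03–5.333 Ma, so Miocene.
Oldest = 277 Ma, youngest = 3.55 Ma → span 273.45 Myr.

A — Cisuralian; B — Paleocene; C — Eocene; D — Pliocene; E — Miocene; span 273.45 million years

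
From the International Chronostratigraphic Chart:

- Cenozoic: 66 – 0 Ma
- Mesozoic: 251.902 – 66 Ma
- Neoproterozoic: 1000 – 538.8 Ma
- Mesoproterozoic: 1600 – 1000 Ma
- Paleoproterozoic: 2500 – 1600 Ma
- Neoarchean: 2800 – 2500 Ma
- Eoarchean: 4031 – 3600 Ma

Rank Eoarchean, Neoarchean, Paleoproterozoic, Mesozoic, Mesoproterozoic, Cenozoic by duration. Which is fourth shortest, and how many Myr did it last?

Durations: Eoarchean 431; Neoarchean 300; Paleoproterozoic 900; Mesozoic 185.902; Mesoproterozoic 600; Cenozoic 66 Myr.
Sorted shortest-first: Cenozoic (66), Mesozoic (185.902), Neoarchean (300), Eoarchean (431), Mesoproterozoic (600), Paleoproterozoic (900).
The fourth shortest is Eoarchean at 431 Myr.

Eoarchean, 431 million years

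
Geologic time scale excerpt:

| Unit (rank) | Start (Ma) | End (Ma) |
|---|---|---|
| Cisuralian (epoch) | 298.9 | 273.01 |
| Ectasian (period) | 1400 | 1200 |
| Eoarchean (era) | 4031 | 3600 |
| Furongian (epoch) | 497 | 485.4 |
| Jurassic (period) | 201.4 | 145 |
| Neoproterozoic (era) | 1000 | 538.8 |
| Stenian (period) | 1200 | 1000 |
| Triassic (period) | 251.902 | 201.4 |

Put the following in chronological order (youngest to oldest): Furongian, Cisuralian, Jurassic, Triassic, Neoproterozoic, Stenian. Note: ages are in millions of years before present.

Sorting by start age (ascending Ma, since larger Ma = older): Jurassic start 201.4, Triassic start 251.902, Cisuralian start 298.9, Furongian start 497, Neoproterozoic start 1000, Stenian start 1200.

Jurassic, Triassic, Cisuralian, Furongian, Neoproterozoic, Stenian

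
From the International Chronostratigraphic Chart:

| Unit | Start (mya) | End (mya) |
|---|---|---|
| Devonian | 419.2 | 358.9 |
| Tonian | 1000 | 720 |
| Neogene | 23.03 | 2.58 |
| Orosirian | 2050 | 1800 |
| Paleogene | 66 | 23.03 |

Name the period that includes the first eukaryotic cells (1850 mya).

Orosirian

1850 Ma lies between 2050 and 1800 Ma, so it falls in the Orosirian.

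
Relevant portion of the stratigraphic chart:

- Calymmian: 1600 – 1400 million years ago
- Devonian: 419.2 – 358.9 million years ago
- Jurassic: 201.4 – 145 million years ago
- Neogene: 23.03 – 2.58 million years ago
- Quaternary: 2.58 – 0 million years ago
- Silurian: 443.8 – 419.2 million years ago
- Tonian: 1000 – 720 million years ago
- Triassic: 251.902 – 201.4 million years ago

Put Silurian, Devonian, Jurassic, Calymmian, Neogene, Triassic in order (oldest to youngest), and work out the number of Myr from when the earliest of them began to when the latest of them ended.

Calymmian → Silurian → Devonian → Triassic → Jurassic → Neogene; total span 1597.42 Myr

From the excerpt: Silurian 443.8–419.2; Devonian 419.2–358.9; Jurassic 201.4–145; Calymmian 1600–1400; Neogene 23.03–2.58; Triassic 251.902–201.4 (Ma).
Larger Ma is earlier, so the oldest is Calymmian and the youngest is Neogene; oldest to youngest: Calymmian, Silurian, Devonian, Triassic, Jurassic, Neogene.
Oldest start 1600 minus youngest end 2.58 gives 1597.42 Myr overall.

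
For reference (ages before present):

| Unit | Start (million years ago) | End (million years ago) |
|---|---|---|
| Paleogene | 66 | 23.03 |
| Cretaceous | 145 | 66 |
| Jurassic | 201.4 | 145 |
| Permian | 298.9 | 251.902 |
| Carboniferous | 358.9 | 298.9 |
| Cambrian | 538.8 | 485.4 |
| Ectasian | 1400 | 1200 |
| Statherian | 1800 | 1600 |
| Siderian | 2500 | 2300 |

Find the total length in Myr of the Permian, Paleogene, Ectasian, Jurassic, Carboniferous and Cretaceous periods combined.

485.368 million years

Each duration: Permian = 46.998; Paleogene = 42.97; Ectasian = 200; Jurassic = 56.4; Carboniferous = 60; Cretaceous = 79.
Sum: 46.998 + 42.97 + 200 + 56.4 + 60 + 79 = 485.368 Myr.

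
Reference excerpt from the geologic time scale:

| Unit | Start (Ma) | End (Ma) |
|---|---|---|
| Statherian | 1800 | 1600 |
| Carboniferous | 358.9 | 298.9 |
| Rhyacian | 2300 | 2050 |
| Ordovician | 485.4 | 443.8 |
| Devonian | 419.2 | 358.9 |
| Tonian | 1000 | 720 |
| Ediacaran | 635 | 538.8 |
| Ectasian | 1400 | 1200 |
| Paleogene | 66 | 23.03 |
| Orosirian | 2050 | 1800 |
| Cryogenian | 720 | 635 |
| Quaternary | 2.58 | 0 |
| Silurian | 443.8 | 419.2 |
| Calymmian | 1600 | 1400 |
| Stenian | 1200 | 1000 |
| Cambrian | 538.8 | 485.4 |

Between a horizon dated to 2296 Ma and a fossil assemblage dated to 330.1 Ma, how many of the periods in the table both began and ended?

12

The older date is 2296 Ma and the younger is 330.1 Ma.
Periods with start < 2296 and end > 330.1 Ma: Orosirian (2050–1800), Statherian (1800–1600), Calymmian (1600–1400), Ectasian (1400–1200), Stenian (1200–1000), Tonian (1000–720), Cryogenian (720–635), Ediacaran (635–538.8), Cambrian (538.8–485.4), Ordovician (485.4–443.8), Silurian (443.8–419.2), Devonian (419.2–358.9).
That is 12 complete periods.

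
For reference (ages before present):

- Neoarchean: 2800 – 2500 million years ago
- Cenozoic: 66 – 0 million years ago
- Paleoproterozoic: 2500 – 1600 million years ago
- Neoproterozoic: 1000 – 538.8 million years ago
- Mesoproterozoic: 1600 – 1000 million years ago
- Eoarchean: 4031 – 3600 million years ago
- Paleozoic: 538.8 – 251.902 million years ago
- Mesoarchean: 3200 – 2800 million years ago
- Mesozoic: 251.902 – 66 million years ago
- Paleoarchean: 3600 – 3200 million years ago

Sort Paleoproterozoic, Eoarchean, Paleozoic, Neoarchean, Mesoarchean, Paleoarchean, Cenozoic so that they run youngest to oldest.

Cenozoic, Paleozoic, Paleoproterozoic, Neoarchean, Mesoarchean, Paleoarchean, Eoarchean

Read off each span (Ma): Paleoproterozoic 2500–1600; Eoarchean 4031–3600; Paleozoic 538.8–251.902; Neoarchean 2800–2500; Mesoarchean 3200–2800; Paleoarchean 3600–3200; Cenozoic 66–0.
Larger Ma is older, so oldest→youngest is Eoarchean, Paleoarchean, Mesoarchean, Neoarchean, Paleoproterozoic, Paleozoic, Cenozoic; reverse it for youngest→oldest.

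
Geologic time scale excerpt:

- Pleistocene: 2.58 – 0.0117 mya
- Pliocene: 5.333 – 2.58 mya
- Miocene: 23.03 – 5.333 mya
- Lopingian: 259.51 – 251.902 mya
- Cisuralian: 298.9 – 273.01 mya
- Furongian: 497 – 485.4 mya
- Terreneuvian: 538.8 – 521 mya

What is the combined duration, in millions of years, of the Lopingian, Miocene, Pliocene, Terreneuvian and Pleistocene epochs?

48.4263 million years

Duration is start − end for each: (259.51 − 251.902) + (23.03 − 5.333) + (5.333 − 2.58) + (538.8 − 521) + (2.58 − 0.0117).
That is 7.608 + 17.697 + 2.753 + 17.8 + 2.5683, which totals 48.4263 million years.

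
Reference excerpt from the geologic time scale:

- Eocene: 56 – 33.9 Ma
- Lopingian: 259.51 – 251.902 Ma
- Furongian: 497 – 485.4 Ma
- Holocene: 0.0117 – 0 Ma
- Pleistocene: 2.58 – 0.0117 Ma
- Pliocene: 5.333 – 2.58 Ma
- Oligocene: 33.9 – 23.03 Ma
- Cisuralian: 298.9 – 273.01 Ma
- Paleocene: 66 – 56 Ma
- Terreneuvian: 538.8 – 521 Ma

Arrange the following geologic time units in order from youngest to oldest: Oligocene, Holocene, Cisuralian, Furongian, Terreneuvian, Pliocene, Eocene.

The oldest of these is Terreneuvian (starts 538.8 Ma) and the youngest is Holocene (ends 0 Ma).
In between, by decreasing start age: Furongian (497), Cisuralian (298.9), Eocene (56), Oligocene (33.9), Pliocene (5.333).
Listing youngest first means reversing that sequence.

Holocene, Pliocene, Oligocene, Eocene, Cisuralian, Furongian, Terreneuvian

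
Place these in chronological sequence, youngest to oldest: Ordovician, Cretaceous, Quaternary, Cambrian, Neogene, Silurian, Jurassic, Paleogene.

Quaternary → Neogene → Paleogene → Cretaceous → Jurassic → Silurian → Ordovician → Cambrian

Era membership (oldest first within each) — Paleozoic: Cambrian, Ordovician, Silurian; Mesozoic: Jurassic, Cretaceous; Cenozoic: Paleogene, Neogene, Quaternary. Paleozoic precedes Mesozoic, which precedes Cenozoic. Concatenating the groups in that era order and then reversing gives youngest to oldest.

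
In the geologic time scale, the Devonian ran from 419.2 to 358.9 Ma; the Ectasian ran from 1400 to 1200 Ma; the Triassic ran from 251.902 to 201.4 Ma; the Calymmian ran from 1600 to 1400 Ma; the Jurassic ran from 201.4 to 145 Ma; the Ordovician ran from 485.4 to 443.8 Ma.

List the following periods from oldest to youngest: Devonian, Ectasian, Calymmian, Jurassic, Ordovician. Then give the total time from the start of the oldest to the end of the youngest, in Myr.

Calymmian → Ectasian → Ordovician → Devonian → Jurassic; total span 1455 Myr

From the excerpt: Devonian 419.2–358.9; Ectasian 1400–1200; Calymmian 1600–1400; Jurassic 201.4–145; Ordovician 485.4–443.8 (Ma).
Larger Ma is earlier, so the oldest is Calymmian and the youngest is Jurassic; oldest to youngest: Calymmian, Ectasian, Ordovician, Devonian, Jurassic.
Oldest start 1600 minus youngest end 145 gives 1455 Myr overall.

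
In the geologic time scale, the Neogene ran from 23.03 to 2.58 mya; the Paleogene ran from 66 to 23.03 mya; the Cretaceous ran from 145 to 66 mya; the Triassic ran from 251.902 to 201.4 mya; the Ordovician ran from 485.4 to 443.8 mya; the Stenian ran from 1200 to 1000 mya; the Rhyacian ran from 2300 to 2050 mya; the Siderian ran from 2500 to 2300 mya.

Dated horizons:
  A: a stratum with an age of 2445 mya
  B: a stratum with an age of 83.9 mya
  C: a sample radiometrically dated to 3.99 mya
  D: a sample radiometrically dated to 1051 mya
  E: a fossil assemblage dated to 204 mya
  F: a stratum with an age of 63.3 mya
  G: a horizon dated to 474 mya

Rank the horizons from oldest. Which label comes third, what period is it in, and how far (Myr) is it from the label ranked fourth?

Sorted oldest-first by Ma: A (2445), D (1051), G (474), E (204), B (83.9), F (63.3), C (3.99).
The third oldest is G at 474 Ma, which lies in 485.4–443.8 Ma: the Ordovician.
The fourth oldest is E at 204 Ma; separation = |474 − 204| = 270 Myr.

G, in the Ordovician; 270 million years to E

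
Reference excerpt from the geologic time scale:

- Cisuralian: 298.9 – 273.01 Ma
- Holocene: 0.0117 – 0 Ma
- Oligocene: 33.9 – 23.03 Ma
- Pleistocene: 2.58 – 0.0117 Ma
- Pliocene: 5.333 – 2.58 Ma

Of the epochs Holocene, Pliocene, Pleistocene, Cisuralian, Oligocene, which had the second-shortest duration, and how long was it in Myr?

Pleistocene, 2.5683 million years

Start − end for each: Holocene 0.0117 − 0 = 0.0117; Pliocene 5.333 − 2.58 = 2.753; Pleistocene 2.58 − 0.0117 = 2.5683; Cisuralian 298.9 − 273.01 = 25.89; Oligocene 33.9 − 23.03 = 10.87.
Ranking these from shortest: Holocene < Pleistocene < Pliocene < Oligocene < Cisuralian.
Position 2 in that ranking is Pleistocene, which lasted 2.5683 Myr.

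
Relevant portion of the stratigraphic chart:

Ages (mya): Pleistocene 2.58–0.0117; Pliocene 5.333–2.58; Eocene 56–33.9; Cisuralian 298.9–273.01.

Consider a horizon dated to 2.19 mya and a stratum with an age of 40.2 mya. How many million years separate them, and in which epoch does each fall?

Elapsed time: 40.2 − 2.19 = 38.01 Myr.
2.19 Ma lies within 2.58–0.0117 Ma: Pleistocene.
40.2 Ma lies within 56–33.9 Ma: Eocene.

38.01 million years apart; the first in the Pleistocene, the second in the Eocene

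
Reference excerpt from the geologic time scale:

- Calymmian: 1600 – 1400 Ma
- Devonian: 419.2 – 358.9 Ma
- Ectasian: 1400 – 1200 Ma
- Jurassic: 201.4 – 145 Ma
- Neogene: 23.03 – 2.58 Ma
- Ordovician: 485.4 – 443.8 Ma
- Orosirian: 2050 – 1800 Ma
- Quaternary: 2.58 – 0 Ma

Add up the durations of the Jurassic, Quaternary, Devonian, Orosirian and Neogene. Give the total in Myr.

389.73 million years

Each duration: Jurassic = 56.4; Quaternary = 2.58; Devonian = 60.3; Orosirian = 250; Neogene = 20.45.
Sum: 56.4 + 2.58 + 60.3 + 250 + 20.45 = 389.73 Myr.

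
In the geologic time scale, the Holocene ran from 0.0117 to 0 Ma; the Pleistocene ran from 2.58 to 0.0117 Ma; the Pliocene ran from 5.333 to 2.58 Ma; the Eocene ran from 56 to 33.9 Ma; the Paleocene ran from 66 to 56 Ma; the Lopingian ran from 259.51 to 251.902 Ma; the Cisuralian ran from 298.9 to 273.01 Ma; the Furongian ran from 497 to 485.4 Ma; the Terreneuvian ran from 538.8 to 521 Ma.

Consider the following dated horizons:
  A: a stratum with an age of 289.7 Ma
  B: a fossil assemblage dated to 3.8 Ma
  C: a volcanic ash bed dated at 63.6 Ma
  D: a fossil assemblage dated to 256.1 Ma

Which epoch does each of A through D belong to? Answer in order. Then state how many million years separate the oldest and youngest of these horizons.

A: 289.7 Ma lies in 298.9–273.01 Ma, so Cisuralian.
B: 3.8 Ma lies in 5.333–2.58 Ma, so Pliocene.
C: 63.6 Ma lies in 66–56 Ma, so Paleocene.
D: 256.1 Ma lies in 259.51–251.902 Ma, so Lopingian.
Oldest = 289.7 Ma, youngest = 3.8 Ma → span 285.9 Myr.

A — Cisuralian; B — Pliocene; C — Paleocene; D — Lopingian; span 285.9 million years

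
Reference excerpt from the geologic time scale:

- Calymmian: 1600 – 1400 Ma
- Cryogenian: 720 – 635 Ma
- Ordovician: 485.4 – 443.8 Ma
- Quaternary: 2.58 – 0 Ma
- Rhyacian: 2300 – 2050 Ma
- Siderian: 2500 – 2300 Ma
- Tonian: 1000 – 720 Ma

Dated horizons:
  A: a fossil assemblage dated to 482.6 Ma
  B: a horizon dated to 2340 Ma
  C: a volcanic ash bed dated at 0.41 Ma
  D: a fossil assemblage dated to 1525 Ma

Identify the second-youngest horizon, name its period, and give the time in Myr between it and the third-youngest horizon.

A, in the Ordovician; 1042.4 million years to D

Smaller Ma means younger, so youngest first: C 0.41 < A 482.6 < D 1525 < B 2340.
Counting 2 along gives A (482.6 Ma); the excerpt puts that inside the Ordovician, 485.4–443.8 Ma.
Next in line is D (1525 Ma), and 1525 − 482.6 = 1042.4 Myr.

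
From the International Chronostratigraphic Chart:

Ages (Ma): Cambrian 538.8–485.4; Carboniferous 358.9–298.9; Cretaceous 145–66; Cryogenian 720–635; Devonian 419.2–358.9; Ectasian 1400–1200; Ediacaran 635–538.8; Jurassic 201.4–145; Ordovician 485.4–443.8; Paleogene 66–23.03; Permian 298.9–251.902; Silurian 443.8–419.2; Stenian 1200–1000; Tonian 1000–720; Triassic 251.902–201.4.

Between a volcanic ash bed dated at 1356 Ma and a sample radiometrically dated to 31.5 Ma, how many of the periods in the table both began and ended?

The older date is 1356 Ma and the younger is 31.5 Ma.
Periods with start < 1356 and end > 31.5 Ma: Stenian (1200–1000), Tonian (1000–720), Cryogenian (720–635), Ediacaran (635–538.8), Cambrian (538.8–485.4), Ordovician (485.4–443.8), Silurian (443.8–419.2), Devonian (419.2–358.9), Carboniferous (358.9–298.9), Permian (298.9–251.902), Triassic (251.902–201.4), Jurassic (201.4–145), Cretaceous (145–66).
That is 13 complete periods.

13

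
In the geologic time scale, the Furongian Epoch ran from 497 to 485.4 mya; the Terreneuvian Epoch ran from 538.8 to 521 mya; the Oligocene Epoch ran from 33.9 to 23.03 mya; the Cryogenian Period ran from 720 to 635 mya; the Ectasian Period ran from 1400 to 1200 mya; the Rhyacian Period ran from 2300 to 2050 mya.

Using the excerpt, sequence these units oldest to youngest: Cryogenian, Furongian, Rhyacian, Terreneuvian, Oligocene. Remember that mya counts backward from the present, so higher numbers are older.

Read off each span (Ma): Cryogenian 720–635; Furongian 497–485.4; Rhyacian 2300–2050; Terreneuvian 538.8–521; Oligocene 33.9–23.03.
Larger Ma is older, so oldest→youngest is Rhyacian, Cryogenian, Terreneuvian, Furongian, Oligocene.

Rhyacian, Cryogenian, Terreneuvian, Furongian, Oligocene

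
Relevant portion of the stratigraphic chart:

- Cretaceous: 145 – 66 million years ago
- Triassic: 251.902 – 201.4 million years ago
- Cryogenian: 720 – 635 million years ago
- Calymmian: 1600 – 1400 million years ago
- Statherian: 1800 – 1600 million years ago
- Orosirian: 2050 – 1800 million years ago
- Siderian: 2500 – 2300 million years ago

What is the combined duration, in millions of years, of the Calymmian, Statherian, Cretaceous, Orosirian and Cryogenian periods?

814 million years

Each duration: Calymmian = 200; Statherian = 200; Cretaceous = 79; Orosirian = 250; Cryogenian = 85.
Sum: 200 + 200 + 79 + 250 + 85 = 814 Myr.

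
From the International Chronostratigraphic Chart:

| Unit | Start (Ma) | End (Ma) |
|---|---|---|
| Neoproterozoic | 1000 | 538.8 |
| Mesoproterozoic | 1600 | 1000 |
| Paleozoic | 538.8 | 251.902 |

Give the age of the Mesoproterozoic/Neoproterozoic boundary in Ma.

The Mesoproterozoic ends and the Neoproterozoic begins at 1000 Ma.

1000 Ma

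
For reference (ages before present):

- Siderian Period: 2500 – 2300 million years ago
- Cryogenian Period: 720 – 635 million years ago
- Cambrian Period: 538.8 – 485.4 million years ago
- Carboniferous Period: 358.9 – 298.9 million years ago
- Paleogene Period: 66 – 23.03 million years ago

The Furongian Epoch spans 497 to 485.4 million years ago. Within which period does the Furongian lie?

The Furongian (497–485.4 Ma) lies entirely within 538.8–485.4 Ma, the Cambrian Period.

Cambrian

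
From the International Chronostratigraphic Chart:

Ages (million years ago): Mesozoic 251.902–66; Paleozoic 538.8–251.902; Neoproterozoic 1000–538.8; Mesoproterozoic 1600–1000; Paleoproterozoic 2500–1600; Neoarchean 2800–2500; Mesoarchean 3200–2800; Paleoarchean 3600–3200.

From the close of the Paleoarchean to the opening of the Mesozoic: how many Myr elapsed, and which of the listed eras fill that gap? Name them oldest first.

2948.098 million years; Mesoarchean, Neoarchean, Paleoproterozoic, Mesoproterozoic, Neoproterozoic, Paleozoic

The Paleoarchean closes at 3200 Ma and the Mesozoic opens at 251.902 Ma, so the interval is 3200 − 251.902 = 2948.098 Myr.
An era fits inside if it starts at or after 3200 Ma and ends at or before 251.902 Ma; oldest first that gives Mesoarchean, Neoarchean, Paleoproterozoic, Mesoproterozoic, Neoproterozoic, Paleozoic.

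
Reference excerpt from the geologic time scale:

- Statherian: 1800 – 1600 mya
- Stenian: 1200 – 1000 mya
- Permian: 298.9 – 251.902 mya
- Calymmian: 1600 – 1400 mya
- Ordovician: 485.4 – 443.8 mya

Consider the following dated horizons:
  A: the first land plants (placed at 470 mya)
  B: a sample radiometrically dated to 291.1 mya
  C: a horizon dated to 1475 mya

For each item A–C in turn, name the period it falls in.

A — Ordovician; B — Permian; C — Calymmian

Match each age against the start–end ranges in the excerpt: A = 470 Ma → Ordovician (485.4–443.8); B = 291.1 Ma → Permian (298.9–251.902); C = 1475 Ma → Calymmian (1600–1400).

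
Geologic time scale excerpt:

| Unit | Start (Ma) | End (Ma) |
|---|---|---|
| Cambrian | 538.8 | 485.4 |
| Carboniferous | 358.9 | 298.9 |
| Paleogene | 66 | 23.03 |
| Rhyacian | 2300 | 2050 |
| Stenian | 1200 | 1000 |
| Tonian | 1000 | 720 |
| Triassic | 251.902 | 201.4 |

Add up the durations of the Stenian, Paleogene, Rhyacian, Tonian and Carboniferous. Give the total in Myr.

Duration is start − end for each: (1200 − 1000) + (66 − 23.03) + (2300 − 2050) + (1000 − 720) + (358.9 − 298.9).
That is 200 + 42.97 + 250 + 280 + 60, which totals 832.97 million years.

832.97 million years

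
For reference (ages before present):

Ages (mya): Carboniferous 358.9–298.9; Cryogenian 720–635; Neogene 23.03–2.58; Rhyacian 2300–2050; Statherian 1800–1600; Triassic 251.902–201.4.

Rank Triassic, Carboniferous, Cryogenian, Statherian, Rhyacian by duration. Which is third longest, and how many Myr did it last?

Start − end for each: Triassic 251.902 − 201.4 = 50.502; Carboniferous 358.9 − 298.9 = 60; Cryogenian 720 − 635 = 85; Statherian 1800 − 1600 = 200; Rhyacian 2300 − 2050 = 250.
Ranking these from longest: Rhyacian > Statherian > Cryogenian > Carboniferous > Triassic.
Position 3 in that ranking is Cryogenian, which lasted 85 Myr.

Cryogenian, 85 million years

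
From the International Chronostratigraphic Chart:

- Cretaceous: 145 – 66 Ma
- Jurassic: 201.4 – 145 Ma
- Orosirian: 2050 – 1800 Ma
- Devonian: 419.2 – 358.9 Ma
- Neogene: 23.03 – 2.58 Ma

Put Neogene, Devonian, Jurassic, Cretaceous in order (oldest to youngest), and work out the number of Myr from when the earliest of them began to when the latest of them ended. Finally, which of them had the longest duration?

From the excerpt: Neogene 23.03–2.58; Devonian 419.2–358.9; Jurassic 201.4–145; Cretaceous 145–66 (Ma).
Larger Ma is earlier, so the oldest is Devonian and the youngest is Neogene; oldest to youngest: Devonian, Jurassic, Cretaceous, Neogene.
Oldest start 419.2 minus youngest end 2.58 gives 416.62 Myr overall.
Individual lengths (start − end): Neogene 20.45; Cretaceous 79; Devonian 60.3; Jurassic 56.4. The largest is Cretaceous at 79 Myr.

Devonian, Jurassic, Cretaceous, Neogene; total span 416.62 Myr; longest is Cretaceous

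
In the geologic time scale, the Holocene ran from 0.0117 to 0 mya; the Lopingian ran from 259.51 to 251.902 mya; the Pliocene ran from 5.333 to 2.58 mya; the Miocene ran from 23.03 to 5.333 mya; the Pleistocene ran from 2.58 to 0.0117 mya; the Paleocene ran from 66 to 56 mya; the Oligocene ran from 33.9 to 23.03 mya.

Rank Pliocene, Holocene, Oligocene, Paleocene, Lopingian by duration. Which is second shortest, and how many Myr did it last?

Start − end for each: Pliocene 5.333 − 2.58 = 2.753; Holocene 0.0117 − 0 = 0.0117; Oligocene 33.9 − 23.03 = 10.87; Paleocene 66 − 56 = 10; Lopingian 259.51 − 251.902 = 7.608.
Ranking these from shortest: Holocene < Pliocene < Lopingian < Paleocene < Oligocene.
Position 2 in that ranking is Pliocene, which lasted 2.753 Myr.

Pliocene, 2.753 million years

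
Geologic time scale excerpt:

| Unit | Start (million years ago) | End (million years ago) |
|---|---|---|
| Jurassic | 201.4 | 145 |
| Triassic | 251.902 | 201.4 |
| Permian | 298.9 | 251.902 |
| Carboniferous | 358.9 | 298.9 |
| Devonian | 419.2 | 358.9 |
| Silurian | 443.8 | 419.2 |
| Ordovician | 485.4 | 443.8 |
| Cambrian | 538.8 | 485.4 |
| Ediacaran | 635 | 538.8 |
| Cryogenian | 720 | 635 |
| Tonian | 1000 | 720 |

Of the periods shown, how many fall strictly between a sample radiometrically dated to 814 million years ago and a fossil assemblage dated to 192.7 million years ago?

9

814 Ma sits inside the Tonian (1000–720) and 192.7 Ma inside the Jurassic (201.4–145); neither of those is wholly between the two dates.
The listed periods lying completely between them are Cryogenian, Ediacaran, Cambrian, Ordovician, Silurian, Devonian, Carboniferous, Permian, Triassic — 9 in all.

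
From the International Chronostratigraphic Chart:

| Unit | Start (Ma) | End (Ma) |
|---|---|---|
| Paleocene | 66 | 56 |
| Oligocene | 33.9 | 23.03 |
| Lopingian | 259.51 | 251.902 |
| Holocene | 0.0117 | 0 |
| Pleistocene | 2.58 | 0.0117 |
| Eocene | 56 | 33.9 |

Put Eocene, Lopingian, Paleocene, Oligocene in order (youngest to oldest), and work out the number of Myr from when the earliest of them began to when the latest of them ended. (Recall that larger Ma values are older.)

Start ages (Ma): Lopingian 259.51, Paleocene 66, Eocene 56, Oligocene 33.9.
Ordered youngest to oldest: Oligocene, Eocene, Paleocene, Lopingian.
Span = 259.51 − 23.03 = 236.48 Myr.

Oligocene, Eocene, Paleocene, Lopingian; total span 236.48 Myr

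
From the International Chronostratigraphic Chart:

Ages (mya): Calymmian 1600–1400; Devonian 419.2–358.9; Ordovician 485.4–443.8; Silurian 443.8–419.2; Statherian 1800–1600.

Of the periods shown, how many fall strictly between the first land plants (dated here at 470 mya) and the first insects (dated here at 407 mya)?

470 Ma sits inside the Ordovician (485.4–443.8) and 407 Ma inside the Devonian (419.2–358.9); neither of those is wholly between the two dates.
The listed periods lying completely between them are Silurian — 1 in all.

1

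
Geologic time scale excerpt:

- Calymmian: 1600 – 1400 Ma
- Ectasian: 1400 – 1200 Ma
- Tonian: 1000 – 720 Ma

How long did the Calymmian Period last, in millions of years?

1600 − 1400 = 200 million years.

200 million years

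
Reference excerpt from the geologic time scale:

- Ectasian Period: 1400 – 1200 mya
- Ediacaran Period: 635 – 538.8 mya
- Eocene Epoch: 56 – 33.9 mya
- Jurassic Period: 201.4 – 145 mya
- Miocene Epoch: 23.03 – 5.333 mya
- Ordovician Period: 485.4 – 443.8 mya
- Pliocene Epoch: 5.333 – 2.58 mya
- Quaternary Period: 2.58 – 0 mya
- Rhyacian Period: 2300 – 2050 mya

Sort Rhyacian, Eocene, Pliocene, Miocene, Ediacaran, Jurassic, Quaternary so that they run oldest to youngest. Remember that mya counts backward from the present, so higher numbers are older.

The oldest of these is Rhyacian (starts 2300 Ma) and the youngest is Quaternary (ends 0 Ma).
In between, by decreasing start age: Ediacaran (635), Jurassic (201.4), Eocene (56), Miocene (23.03), Pliocene (5.333).

Rhyacian, then Ediacaran, then Jurassic, then Eocene, then Miocene, then Pliocene, then Quaternary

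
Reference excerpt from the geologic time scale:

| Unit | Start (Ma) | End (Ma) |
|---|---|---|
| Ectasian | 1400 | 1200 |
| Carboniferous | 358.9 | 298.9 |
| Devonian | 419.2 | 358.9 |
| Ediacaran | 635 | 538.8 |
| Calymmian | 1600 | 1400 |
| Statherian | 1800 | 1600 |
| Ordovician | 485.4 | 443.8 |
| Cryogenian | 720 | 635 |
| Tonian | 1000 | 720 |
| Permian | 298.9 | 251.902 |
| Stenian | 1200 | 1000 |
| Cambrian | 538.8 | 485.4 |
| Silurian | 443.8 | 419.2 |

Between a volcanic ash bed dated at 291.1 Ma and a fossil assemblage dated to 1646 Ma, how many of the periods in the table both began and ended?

11

1646 Ma sits inside the Statherian (1800–1600) and 291.1 Ma inside the Permian (298.9–251.902); neither of those is wholly between the two dates.
The listed periods lying completely between them are Calymmian, Ectasian, Stenian, Tonian, Cryogenian, Ediacaran, Cambrian, Ordovician, Silurian, Devonian, Carboniferous — 11 in all.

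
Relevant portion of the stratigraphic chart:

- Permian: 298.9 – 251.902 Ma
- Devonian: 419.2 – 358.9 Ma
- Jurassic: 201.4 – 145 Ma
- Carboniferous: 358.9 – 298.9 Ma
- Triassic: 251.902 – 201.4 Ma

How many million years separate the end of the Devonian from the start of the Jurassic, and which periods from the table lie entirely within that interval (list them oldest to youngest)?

End of Devonian = 358.9 Ma; start of Jurassic = 201.4 Ma.
Gap = 358.9 − 201.4 = 157.5 Myr.
Periods wholly inside 358.9–201.4 Ma: Carboniferous (358.9–298.9), Permian (298.9–251.902), Triassic (251.902–201.4).

157.5 million years; Carboniferous, Permian, Triassic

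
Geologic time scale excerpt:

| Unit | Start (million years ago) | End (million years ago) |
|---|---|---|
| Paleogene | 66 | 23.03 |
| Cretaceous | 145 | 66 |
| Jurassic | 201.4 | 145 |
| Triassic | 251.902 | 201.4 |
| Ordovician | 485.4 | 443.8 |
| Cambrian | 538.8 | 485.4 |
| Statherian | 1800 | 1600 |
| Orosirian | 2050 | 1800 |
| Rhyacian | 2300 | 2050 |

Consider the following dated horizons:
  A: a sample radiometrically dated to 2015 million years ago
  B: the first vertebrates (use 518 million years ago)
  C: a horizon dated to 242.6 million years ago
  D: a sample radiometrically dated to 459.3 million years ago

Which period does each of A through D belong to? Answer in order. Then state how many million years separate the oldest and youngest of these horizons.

Match each age against the start–end ranges in the excerpt: A = 2015 Ma → Orosirian (2050–1800); B = 518 Ma → Cambrian (538.8–485.4); C = 242.6 Ma → Triassic (251.902–201.4); D = 459.3 Ma → Ordovician (485.4–443.8).
The largest age is 2015 Ma and the smallest is 242.6 Ma; their difference is 1772.4 Myr.

A — Orosirian; B — Cambrian; C — Triassic; D — Ordovician; span 1772.4 million years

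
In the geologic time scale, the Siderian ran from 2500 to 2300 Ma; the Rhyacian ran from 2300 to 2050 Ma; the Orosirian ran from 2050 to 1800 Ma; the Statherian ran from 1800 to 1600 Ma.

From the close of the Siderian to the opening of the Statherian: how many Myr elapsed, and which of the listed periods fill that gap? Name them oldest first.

500 million years; Rhyacian, Orosirian

The Siderian closes at 2300 Ma and the Statherian opens at 1800 Ma, so the interval is 2300 − 1800 = 500 Myr.
A period fits inside if it starts at or after 2300 Ma and ends at or before 1800 Ma; oldest first that gives Rhyacian, Orosirian.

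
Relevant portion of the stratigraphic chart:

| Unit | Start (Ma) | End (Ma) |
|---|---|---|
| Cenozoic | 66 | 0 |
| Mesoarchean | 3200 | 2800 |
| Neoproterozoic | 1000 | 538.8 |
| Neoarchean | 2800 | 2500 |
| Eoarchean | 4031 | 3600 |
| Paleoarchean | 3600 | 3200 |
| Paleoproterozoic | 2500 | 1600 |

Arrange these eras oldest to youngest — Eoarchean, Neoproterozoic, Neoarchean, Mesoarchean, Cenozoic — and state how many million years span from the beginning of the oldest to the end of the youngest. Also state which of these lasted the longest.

From the excerpt: Eoarchean 4031–3600; Neoproterozoic 1000–538.8; Neoarchean 2800–2500; Mesoarchean 3200–2800; Cenozoic 66–0 (Ma).
Larger Ma is earlier, so the oldest is Eoarchean and the youngest is Cenozoic; oldest to youngest: Eoarchean, Mesoarchean, Neoarchean, Neoproterozoic, Cenozoic.
Oldest start 4031 minus youngest end 0 gives 4031 Myr overall.
Individual lengths (start − end): Cenozoic 66; Mesoarchean 400; Eoarchean 431; Neoarchean 300; Neoproterozoic 461.2. The largest is Neoproterozoic at 461.2 Myr.

Eoarchean → Mesoarchean → Neoarchean → Neoproterozoic → Cenozoic; total span 4031 Myr; longest is Neoproterozoic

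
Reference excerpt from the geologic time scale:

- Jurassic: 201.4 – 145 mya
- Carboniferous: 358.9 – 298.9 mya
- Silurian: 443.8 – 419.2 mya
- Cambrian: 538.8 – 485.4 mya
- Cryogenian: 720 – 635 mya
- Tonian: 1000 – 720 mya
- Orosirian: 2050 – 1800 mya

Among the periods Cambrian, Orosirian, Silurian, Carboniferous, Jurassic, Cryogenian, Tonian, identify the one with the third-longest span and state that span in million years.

Durations: Cambrian 53.4; Orosirian 250; Silurian 24.6; Carboniferous 60; Jurassic 56.4; Cryogenian 85; Tonian 280 Myr.
Sorted longest-first: Tonian (280), Orosirian (250), Cryogenian (85), Carboniferous (60), Jurassic (56.4), Cambrian (53.4), Silurian (24.6).
The third longest is Cryogenian at 85 Myr.

Cryogenian, 85 million years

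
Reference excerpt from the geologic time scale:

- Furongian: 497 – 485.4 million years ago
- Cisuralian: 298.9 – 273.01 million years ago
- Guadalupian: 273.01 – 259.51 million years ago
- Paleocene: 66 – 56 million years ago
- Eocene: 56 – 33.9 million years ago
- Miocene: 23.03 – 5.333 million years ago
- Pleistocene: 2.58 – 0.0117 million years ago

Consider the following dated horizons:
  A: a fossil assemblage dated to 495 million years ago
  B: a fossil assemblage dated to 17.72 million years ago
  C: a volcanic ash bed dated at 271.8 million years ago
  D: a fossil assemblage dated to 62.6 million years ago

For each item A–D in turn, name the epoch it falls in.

A: 495 Ma lies in 497–485.4 Ma, so Furongian.
B: 17.72 Ma lies in 23.03–5.333 Ma, so Miocene.
C: 271.8 Ma lies in 273.01–259.51 Ma, so Guadalupian.
D: 62.6 Ma lies in 66–56 Ma, so Paleocene.

A — Furongian; B — Miocene; C — Guadalupian; D — Paleocene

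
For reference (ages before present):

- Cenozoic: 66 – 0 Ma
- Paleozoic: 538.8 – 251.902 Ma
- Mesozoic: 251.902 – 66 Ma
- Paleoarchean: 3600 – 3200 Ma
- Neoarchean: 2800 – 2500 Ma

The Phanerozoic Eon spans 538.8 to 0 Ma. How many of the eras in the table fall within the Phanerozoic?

Eras inside 538.8–0 Ma: Paleozoic, Mesozoic, Cenozoic — 3 in total.

3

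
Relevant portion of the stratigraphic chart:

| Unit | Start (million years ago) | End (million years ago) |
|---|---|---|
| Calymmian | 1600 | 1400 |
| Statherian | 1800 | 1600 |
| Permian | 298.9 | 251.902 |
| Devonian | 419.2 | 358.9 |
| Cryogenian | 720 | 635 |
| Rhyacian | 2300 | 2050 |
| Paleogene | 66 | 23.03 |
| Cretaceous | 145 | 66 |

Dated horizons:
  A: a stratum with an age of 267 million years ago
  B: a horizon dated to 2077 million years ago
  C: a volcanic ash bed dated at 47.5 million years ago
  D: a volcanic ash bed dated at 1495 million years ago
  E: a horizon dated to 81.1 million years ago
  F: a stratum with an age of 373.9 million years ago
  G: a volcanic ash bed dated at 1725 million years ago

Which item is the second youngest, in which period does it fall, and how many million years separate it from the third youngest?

E, in the Cretaceous; 185.9 million years to A

Sorted youngest-first by Ma: C (47.5), E (81.1), A (267), F (373.9), D (1495), G (1725), B (2077).
The second youngest is E at 81.1 Ma, which lies in 145–66 Ma: the Cretaceous.
The third youngest is A at 267 Ma; separation = |81.1 − 267| = 185.9 Myr.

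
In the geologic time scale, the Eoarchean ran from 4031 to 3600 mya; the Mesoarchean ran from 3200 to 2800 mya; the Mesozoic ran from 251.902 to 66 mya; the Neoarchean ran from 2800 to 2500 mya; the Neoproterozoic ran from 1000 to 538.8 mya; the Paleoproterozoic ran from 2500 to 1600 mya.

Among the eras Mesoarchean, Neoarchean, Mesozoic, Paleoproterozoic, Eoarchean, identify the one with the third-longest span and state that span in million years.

Start − end for each: Mesoarchean 3200 − 2800 = 400; Neoarchean 2800 − 2500 = 300; Mesozoic 251.902 − 66 = 185.902; Paleoproterozoic 2500 − 1600 = 900; Eoarchean 4031 − 3600 = 431.
Ranking these from longest: Paleoproterozoic > Eoarchean > Mesoarchean > Neoarchean > Mesozoic.
Position 3 in that ranking is Mesoarchean, which lasted 400 Myr.

Mesoarchean, 400 million years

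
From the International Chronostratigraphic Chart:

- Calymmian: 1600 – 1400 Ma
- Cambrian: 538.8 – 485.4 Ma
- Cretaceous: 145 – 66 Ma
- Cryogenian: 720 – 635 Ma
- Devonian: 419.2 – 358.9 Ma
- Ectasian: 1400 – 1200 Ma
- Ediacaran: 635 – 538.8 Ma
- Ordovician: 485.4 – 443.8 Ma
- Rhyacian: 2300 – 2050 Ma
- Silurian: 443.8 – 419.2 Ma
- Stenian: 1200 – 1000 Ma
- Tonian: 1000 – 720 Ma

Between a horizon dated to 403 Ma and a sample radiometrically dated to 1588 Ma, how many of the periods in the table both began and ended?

8

1588 Ma sits inside the Calymmian (1600–1400) and 403 Ma inside the Devonian (419.2–358.9); neither of those is wholly between the two dates.
The listed periods lying completely between them are Ectasian, Stenian, Tonian, Cryogenian, Ediacaran, Cambrian, Ordovician, Silurian — 8 in all.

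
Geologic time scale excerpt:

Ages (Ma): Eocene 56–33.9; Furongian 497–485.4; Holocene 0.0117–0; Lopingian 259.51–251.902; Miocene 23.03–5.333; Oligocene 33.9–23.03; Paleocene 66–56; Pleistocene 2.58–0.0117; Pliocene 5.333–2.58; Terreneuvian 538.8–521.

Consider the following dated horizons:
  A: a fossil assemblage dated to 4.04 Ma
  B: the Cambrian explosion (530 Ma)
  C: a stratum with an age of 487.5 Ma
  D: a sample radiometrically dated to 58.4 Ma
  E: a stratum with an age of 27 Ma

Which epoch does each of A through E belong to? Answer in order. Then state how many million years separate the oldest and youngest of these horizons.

A — Pliocene; B — Terreneuvian; C — Furongian; D — Paleocene; E — Oligocene; span 525.96 million years

A: 4.04 Ma lies in 5.333–2.58 Ma, so Pliocene.
B: 530 Ma lies in 538.8–521 Ma, so Terreneuvian.
C: 487.5 Ma lies in 497–485.4 Ma, so Furongian.
D: 58.4 Ma lies in 66–56 Ma, so Paleocene.
E: 27 Ma lies in 33.9–23.03 Ma, so Oligocene.
Oldest = 530 Ma, youngest = 4.04 Ma → span 525.96 Myr.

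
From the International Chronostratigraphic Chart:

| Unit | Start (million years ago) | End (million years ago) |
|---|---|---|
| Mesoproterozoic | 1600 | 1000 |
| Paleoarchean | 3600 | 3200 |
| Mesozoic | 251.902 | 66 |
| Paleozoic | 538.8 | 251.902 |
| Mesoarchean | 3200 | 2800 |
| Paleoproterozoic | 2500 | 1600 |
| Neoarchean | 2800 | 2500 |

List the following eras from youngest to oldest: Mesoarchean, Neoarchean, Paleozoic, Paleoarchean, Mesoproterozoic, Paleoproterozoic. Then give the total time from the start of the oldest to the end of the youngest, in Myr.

From the excerpt: Mesoarchean 3200–2800; Neoarchean 2800–2500; Paleozoic 538.8–251.902; Paleoarchean 3600–3200; Mesoproterozoic 1600–1000; Paleoproterozoic 2500–1600 (Ma).
Larger Ma is earlier, so the oldest is Paleoarchean and the youngest is Paleozoic; youngest to oldest: Paleozoic, Mesoproterozoic, Paleoproterozoic, Neoarchean, Mesoarchean, Paleoarchean.
Oldest start 3600 minus youngest end 251.902 gives 3348.098 Myr overall.

Paleozoic, Mesoproterozoic, Paleoproterozoic, Neoarchean, Mesoarchean, Paleoarchean; total span 3348.098 Myr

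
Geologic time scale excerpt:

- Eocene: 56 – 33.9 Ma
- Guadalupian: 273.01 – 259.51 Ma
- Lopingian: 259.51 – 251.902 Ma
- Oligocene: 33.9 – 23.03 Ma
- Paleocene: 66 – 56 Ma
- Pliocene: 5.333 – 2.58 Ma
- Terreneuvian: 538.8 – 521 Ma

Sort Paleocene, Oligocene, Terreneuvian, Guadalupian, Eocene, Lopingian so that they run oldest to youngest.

The oldest of these is Terreneuvian (starts 538.8 Ma) and the youngest is Oligocene (ends 23.03 Ma).
In between, by decreasing start age: Guadalupian (273.01), Lopingian (259.51), Paleocene (66), Eocene (56).

Terreneuvian → Guadalupian → Lopingian → Paleocene → Eocene → Oligocene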